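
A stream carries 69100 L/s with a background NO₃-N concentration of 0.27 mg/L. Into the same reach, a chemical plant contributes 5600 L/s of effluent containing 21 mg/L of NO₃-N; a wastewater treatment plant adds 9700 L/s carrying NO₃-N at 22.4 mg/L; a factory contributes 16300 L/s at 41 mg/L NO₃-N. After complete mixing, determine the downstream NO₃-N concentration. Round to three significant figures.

10.1 mg/L

Mixed concentration C = ΣQC/ΣQ = (69100·0.2700 + 5600·21.00 + 9700·22.40 + 16300·41.00) / 100700 = 1022000/100700 = 10.15 mg/L.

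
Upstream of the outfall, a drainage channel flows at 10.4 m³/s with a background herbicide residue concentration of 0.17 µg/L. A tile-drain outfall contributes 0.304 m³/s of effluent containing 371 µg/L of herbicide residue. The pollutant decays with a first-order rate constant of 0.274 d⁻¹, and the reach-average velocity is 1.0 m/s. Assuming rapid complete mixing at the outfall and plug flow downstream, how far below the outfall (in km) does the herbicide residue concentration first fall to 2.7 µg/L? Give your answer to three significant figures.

434 km

Conservation of mass: C = (10.40·0.1700 + 0.3040·371.0) / 10.70 = 114.6/10.70 = 10.70 µg/L.
Set 10.70·exp(−k·t) = 2.7 → t = ln(10.70/2.7)/k = 434300 s = 120.6 h.
Distance = v·t = 1.0·434300 = 434300 m = 434.3 km.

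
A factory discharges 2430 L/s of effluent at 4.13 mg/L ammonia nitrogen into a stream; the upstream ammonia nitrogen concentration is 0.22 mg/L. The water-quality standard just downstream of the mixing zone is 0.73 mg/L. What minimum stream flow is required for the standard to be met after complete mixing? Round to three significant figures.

Set C_mix = 0.73: (Q·0.2200 + 2430·4.130) / (Q + 2430) = 0.73
→ Q = 2430·(4.130 − 0.73)/(0.73 − 0.2200) = 16200 L/s.

16200 L/s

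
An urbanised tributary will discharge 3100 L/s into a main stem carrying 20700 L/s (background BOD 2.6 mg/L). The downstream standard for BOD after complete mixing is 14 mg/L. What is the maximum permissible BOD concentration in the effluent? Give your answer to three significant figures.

90.1 mg/L

At the limit, (Qr·Cr + Qe·Cₑ)/(Qr + Qe) = 14:
Cₑ = (23800·14 − 20700·2.600) / 3100 = 90.12 mg/L.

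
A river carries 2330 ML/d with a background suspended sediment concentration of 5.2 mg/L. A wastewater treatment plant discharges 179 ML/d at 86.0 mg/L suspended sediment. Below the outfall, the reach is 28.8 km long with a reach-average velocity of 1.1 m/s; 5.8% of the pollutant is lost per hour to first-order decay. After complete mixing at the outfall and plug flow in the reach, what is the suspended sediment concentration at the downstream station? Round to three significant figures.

Mass balance: C = (2330·5.200 + 179.0·86.00) / 2509 = 27510/2509 = 10.96 mg/L.
Travel time t = 28.8·1000 / 1.1 = 26180 s = 7.273 h.
5.8%/h lost → k = −ln(1 − 0.058) = 0.05975 h⁻¹.
After decay, C = 10.96 × e^(−kt) = 10.96 × 0.6476 = 7.100 mg/L.

7.10 mg/L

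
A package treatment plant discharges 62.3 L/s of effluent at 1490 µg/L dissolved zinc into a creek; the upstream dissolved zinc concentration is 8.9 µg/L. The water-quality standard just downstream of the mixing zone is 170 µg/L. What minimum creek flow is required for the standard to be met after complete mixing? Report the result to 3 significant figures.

Set C_mix = 170: (Q·8.900 + 62.30·1490) / (Q + 62.30) = 170
→ Q = 62.30·(1490 − 170)/(170 − 8.900) = 510.5 L/s.

510 L/s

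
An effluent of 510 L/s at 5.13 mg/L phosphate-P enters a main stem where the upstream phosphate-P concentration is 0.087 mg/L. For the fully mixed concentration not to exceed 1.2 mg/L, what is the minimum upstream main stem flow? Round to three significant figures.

1800 L/s

Set C_mix = 1.2: (Q·0.08700 + 510.0·5.130) / (Q + 510.0) = 1.2
→ Q = 510.0·(5.130 − 1.2)/(1.2 − 0.08700) = 1801 L/s.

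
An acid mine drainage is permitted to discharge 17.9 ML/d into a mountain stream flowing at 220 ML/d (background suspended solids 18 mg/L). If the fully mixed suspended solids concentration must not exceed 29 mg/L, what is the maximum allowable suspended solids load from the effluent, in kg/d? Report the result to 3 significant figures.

Mass balance at the limit: 220.0·18.00 + 17.90·Cₑ = 237.9·29 → Cₑ = 164.2 mg/L.
17.90 ML/d = 0.2072 m³/s. Load = 0.2072 m³/s × 164.2 g/m³ × 86 400 s/d = 2939 kg/d.

2940 kg/d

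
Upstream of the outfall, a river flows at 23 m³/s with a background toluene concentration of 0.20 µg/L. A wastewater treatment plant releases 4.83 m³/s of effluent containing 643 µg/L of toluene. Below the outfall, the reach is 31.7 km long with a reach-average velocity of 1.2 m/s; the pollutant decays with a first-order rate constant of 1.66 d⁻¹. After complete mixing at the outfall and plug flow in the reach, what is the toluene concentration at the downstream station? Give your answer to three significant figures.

67.3 µg/L

Conservation of mass: C = (23.00·0.2000 + 4.830·643.0) / 27.83 = 3110/27.83 = 111.8 µg/L.
Travel time t = 31.7·1000 / 1.2 = 26420 s = 7.338 h.
Decay over the reach: 111.8·exp(−kt) = 111.8·0.6020 = 67.28 µg/L.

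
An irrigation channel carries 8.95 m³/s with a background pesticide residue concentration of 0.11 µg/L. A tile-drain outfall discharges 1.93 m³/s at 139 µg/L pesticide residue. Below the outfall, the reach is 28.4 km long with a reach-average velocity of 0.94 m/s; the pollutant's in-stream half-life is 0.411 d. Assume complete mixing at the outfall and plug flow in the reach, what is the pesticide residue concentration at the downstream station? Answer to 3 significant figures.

13.7 µg/L

After mixing, C = (8.950·0.1100 + 1.930·139.0) / 10.88 = 269.3/10.88 = 24.75 µg/L.
Travel time t = 28.4·1000 / 0.94 = 30210 s = 8.392 h.
Half-life 0.411 d → k = ln 2 / 0.411 = 1.686 d⁻¹.
First-order decay: C = 24.75·exp(−k·t) = 24.75·0.5545 = 13.72 µg/L.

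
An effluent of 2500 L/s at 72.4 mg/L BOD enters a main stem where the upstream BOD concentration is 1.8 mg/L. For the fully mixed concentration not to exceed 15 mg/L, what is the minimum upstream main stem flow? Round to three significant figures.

Set C_mix = 15: (Q·1.800 + 2500·72.40) / (Q + 2500) = 15
→ Q = 2500·(72.40 − 15)/(15 − 1.800) = 10870 L/s.

10900 L/s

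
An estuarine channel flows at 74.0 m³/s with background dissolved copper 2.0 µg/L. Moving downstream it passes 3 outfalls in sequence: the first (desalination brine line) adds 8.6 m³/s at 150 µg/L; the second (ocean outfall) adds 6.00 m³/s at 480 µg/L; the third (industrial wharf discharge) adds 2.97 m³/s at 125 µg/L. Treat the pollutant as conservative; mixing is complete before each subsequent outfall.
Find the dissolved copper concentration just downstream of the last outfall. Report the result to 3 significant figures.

51.2 µg/L

After outfall 1: Q = 74.00 + 8.600 = 82.60 m³/s; C = (74.00·2.000 + 8.600·150.0)/82.60 = 17.41 µg/L.
After outfall 2: Q = 82.60 + 6.000 = 88.60 m³/s; C = (82.60·17.41 + 6.000·480.0)/88.60 = 48.74 µg/L.
After outfall 3: Q = 88.60 + 2.970 = 91.57 m³/s; C = (88.60·48.74 + 2.970·125.0)/91.57 = 51.21 µg/L.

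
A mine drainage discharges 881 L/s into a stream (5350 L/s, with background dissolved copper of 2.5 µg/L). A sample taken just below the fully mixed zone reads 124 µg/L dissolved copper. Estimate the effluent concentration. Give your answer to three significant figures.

Mass balance: 5350·2.500 + 881.0·Cₑ = 6231·124.0
→ Cₑ = (6231·124.0 − 5350·2.500) / 881.0 = 861.8 µg/L.

862 µg/L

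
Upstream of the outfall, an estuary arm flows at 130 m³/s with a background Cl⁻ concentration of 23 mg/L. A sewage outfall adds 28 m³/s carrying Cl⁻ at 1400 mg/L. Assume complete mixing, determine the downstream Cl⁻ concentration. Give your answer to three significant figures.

267 mg/L

After mixing, C = (130.0·23.00 + 28.00·1400) / 158.0 = 42190/158.0 = 267.0 mg/L.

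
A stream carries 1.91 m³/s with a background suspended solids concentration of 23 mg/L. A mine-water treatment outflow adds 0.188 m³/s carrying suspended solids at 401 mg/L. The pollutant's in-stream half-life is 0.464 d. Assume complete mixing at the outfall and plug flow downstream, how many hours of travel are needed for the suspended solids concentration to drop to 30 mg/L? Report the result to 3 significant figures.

Mass balance: C = (1.910·23.00 + 0.1880·401.0) / 2.098 = 119.3/2.098 = 56.87 mg/L.
Half-life 0.464 d → k = ln 2 / 0.464 = 1.494 d⁻¹.
56.87·exp(−k·t) = 30 → t = ln(56.87/30)/k = 36990 s = 10.28 h.

10.3 h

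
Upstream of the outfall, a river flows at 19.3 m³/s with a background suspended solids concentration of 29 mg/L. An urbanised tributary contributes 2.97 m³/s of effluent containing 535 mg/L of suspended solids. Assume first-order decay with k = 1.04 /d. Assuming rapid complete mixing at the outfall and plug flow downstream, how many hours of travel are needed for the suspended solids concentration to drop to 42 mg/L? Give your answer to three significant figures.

19.2 h

Flow-weighted average: C = (19.30·29.00 + 2.970·535.0) / 22.27 = 2149/22.27 = 96.48 mg/L.
96.48·exp(−k·t) = 42 → t = ln(96.48/42)/k = 69090 s = 19.19 h.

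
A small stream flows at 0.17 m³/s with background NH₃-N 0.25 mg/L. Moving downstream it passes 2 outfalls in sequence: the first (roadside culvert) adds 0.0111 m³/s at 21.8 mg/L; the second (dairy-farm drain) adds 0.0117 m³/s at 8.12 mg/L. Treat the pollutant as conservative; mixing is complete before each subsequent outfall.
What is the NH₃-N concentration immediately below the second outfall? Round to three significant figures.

After outfall 1: Q = 0.1700 + 0.01110 = 0.1811 m³/s; C = (0.1700·0.2500 + 0.01110·21.80)/0.1811 = 1.571 mg/L.
After outfall 2: Q = 0.1811 + 0.01170 = 0.1928 m³/s; C = (0.1811·1.571 + 0.01170·8.120)/0.1928 = 1.968 mg/L.

1.97 mg/L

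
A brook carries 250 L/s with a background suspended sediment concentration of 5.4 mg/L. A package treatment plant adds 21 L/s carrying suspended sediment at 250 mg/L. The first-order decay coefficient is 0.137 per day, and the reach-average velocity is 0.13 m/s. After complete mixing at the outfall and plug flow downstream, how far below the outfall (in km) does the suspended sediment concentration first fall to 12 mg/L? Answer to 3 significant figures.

58.0 km

After mixing, C = (250.0·5.400 + 21.00·250.0) / 271.0 = 6600/271.0 = 24.35 mg/L.
Set 24.35·exp(−k·t) = 12 → t = ln(24.35/12)/k = 446400 s = 124.0 h.
Distance = v·t = 0.13·446400 = 58030 m = 58.03 km.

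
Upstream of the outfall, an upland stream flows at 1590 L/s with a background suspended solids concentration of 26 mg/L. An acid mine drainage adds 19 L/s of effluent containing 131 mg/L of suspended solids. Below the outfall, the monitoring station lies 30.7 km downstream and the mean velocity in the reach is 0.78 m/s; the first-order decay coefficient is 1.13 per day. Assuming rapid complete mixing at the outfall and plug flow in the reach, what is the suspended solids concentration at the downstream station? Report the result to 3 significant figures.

16.3 mg/L

After mixing, C = (1590·26.00 + 19.00·131.0) / 1609 = 43830/1609 = 27.24 mg/L.
Travel time t = 30.7·1000 / 0.78 = 39360 s = 10.93 h.
Decay over the reach: 27.24·exp(−kt) = 27.24·0.5976 = 16.28 mg/L.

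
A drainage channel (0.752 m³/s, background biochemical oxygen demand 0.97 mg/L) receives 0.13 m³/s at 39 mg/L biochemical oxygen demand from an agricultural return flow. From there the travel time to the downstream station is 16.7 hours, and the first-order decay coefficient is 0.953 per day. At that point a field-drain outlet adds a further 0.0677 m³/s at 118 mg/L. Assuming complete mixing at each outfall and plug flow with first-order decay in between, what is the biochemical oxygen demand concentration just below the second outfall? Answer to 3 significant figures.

Flow-weighted average: C = (0.7520·0.9700 + 0.1300·39.00) / 0.8820 = 5.799/0.8820 = 6.575 mg/L; combined flow 0.8820 m³/s.
Applying C = C₀e^(−kt): 6.575 × 0.5152 = 3.388 mg/L.
At the second outfall, C = (0.8820·3.388 + 0.06770·118.0) / (0.8820 + 0.06770) = 11.56 mg/L.

11.6 mg/L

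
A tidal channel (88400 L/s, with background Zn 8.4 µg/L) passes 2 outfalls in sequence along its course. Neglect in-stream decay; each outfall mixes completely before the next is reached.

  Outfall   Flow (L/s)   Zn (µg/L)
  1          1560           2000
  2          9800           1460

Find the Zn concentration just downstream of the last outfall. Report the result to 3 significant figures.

Outfall 1: combined Q = 89960 L/s; C = (88400·8.400 + 1560·2000)/89960 = 42.94 µg/L.
Outfall 2: combined Q = 99760 L/s; C = (89960·42.94 + 9800·1460)/99760 = 182.1 µg/L.

182 µg/L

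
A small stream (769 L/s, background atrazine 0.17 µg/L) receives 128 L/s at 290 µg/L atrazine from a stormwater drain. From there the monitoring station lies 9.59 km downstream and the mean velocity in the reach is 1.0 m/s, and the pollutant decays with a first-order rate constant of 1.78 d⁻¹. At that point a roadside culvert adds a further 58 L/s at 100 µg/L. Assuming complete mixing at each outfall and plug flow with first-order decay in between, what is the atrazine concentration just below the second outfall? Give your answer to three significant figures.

Mass balance: C = (769.0·0.1700 + 128.0·290.0) / 897.0 = 37250/897.0 = 41.53 µg/L; combined flow 897.0 L/s.
Travel time t = 9.59·1000 / 1.0 = 9590 s = 2.664 h.
After decay, C = 41.53 × e^(−kt) = 41.53 × 0.8207 = 34.08 µg/L.
At the second outfall, C = (897.0·34.08 + 58.00·100.0) / (897.0 + 58.00) = 38.09 µg/L.

38.1 µg/L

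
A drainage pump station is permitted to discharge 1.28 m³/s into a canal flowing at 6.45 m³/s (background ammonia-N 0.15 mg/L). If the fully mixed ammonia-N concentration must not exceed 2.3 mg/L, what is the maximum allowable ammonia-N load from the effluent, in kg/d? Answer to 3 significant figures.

Mass balance at the limit: 6.450·0.1500 + 1.280·Cₑ = 7.730·2.3 → Cₑ = 13.13 mg/L.
Load = 1.280 m³/s × 13.13 g/m³ × 86 400 s/d = 1453 kg/d.

1450 kg/d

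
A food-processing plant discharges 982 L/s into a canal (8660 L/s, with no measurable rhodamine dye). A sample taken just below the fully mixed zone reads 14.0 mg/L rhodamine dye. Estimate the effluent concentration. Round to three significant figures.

Mass balance: 8660·0 + 982.0·Cₑ = 9642·14.00
→ Cₑ = (9642·14.00 − 8660·0) / 982.0 = 137.5 mg/L.

137 mg/L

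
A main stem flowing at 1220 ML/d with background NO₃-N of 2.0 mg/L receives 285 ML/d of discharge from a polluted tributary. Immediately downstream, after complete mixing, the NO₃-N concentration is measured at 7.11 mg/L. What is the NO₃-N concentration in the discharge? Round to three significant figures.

29.0 mg/L

Mass balance: 1220·2.000 + 285.0·Cₑ = 1505·7.110
→ Cₑ = (1505·7.110 − 1220·2.000) / 285.0 = 28.98 mg/L.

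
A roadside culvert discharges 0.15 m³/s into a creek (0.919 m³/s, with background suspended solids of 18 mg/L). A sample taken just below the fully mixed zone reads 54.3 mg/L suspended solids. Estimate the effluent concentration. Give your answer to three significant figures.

277 mg/L

Mass balance: 0.9190·18.00 + 0.1500·Cₑ = 1.069·54.30
→ Cₑ = (1.069·54.30 − 0.9190·18.00) / 0.1500 = 276.7 mg/L.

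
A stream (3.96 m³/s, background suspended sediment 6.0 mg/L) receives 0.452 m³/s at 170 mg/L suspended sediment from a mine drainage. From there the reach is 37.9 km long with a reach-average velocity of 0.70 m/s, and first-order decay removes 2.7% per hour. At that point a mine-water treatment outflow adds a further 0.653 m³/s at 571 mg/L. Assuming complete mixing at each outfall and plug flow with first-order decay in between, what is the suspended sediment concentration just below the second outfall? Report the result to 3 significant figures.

Flow-weighted average: C = (3.960·6.000 + 0.4520·170.0) / 4.412 = 100.6/4.412 = 22.80 mg/L; combined flow 4.412 m³/s.
Travel time t = 37.9·1000 / 0.70 = 54140 s = 15.04 h.
2.7%/h lost → k = −ln(1 − 0.027) = 0.02737 h⁻¹.
First-order decay: C = 22.80·exp(−k·t) = 22.80·0.6626 = 15.11 mg/L.
At the second outfall, C = (4.412·15.11 + 0.6530·571.0) / (4.412 + 0.6530) = 86.78 mg/L.

86.8 mg/L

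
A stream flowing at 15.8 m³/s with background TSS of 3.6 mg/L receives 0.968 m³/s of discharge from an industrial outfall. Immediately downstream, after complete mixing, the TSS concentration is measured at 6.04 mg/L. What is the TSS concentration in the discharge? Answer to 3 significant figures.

45.9 mg/L

Mass balance: 15.80·3.600 + 0.9680·Cₑ = 16.77·6.040
→ Cₑ = (16.77·6.040 − 15.80·3.600) / 0.9680 = 45.87 mg/L.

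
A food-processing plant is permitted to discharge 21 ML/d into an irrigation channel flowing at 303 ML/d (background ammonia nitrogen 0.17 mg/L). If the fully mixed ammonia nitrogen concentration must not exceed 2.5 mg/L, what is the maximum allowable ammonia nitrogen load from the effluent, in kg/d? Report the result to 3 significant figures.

Mass balance at the limit: 303.0·0.1700 + 21.00·Cₑ = 324.0·2.5 → Cₑ = 36.12 mg/L.
21.00 ML/d = 0.2431 m³/s. Load = 0.2431 m³/s × 36.12 g/m³ × 86 400 s/d = 758.5 kg/d.

758 kg/d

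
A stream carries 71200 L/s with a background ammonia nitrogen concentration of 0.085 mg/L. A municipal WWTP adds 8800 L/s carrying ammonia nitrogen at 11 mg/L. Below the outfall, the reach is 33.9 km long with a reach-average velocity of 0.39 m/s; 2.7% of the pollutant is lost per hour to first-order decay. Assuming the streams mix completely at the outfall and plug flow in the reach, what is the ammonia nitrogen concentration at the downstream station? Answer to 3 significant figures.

After mixing, C = (71200·0.08500 + 8800·11.00) / 80000 = 102900/80000 = 1.286 mg/L.
Travel time t = 33.9·1000 / 0.39 = 86920 s = 24.15 h.
2.7%/h lost → k = −ln(1 − 0.027) = 0.02737 h⁻¹.
Decay over the reach: 1.286·exp(−kt) = 1.286·0.5164 = 0.6639 mg/L.

0.664 mg/L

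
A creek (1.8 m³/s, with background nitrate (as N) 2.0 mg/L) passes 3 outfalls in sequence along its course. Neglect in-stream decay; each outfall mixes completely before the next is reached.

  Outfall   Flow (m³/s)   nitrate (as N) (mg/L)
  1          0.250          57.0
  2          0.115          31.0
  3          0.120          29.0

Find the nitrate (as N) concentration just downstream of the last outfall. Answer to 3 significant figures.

Outfall 1: combined Q = 2.050 m³/s; C = (1.800·2.000 + 0.2500·57.00)/2.050 = 8.707 mg/L.
Outfall 2: combined Q = 2.165 m³/s; C = (2.050·8.707 + 0.1150·31.00)/2.165 = 9.891 mg/L.
Outfall 3: combined Q = 2.285 m³/s; C = (2.165·9.891 + 0.1200·29.00)/2.285 = 10.89 mg/L.

10.9 mg/L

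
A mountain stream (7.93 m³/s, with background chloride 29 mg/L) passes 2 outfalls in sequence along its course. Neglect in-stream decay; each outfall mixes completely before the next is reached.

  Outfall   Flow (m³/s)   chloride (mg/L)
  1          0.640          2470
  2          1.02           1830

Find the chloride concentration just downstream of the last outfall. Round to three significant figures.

After outfall 1: Q = 7.930 + 0.6400 = 8.570 m³/s; C = (7.930·29.00 + 0.6400·2470)/8.570 = 211.3 mg/L.
After outfall 2: Q = 8.570 + 1.020 = 9.590 m³/s; C = (8.570·211.3 + 1.020·1830)/9.590 = 383.5 mg/L.

383 mg/L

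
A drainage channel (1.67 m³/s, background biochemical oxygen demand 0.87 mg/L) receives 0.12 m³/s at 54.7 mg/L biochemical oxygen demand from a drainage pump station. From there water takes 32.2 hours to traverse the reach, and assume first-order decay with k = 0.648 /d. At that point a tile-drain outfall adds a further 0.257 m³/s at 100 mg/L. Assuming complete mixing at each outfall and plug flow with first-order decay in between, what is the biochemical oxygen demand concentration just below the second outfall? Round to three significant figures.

Flow-weighted average: C = (1.670·0.8700 + 0.1200·54.70) / 1.790 = 8.017/1.790 = 4.479 mg/L; combined flow 1.790 m³/s.
After decay, C = 4.479 × e^(−kt) = 4.479 × 0.4192 = 1.877 mg/L.
Second outfall: C = (1.790·1.877 + 0.2570·100.0)/2.047 = 14.20 mg/L.

14.2 mg/L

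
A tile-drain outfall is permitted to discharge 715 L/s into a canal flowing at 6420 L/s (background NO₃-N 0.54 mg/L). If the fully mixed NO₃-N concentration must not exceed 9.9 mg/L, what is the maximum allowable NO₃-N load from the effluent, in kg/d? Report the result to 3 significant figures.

Mass balance at the limit: 6420·0.5400 + 715.0·Cₑ = 7135·9.9 → Cₑ = 93.94 mg/L.
715.0 L/s = 0.7150 m³/s. Load = 0.7150 m³/s × 93.94 g/m³ × 86 400 s/d = 5803 kg/d.

5800 kg/d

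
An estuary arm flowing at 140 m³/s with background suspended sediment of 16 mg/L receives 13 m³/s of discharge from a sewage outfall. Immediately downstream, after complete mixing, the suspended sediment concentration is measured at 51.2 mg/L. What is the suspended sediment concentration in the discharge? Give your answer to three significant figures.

430 mg/L

Mass balance: 140.0·16.00 + 13.00·Cₑ = 153.0·51.20
→ Cₑ = (153.0·51.20 − 140.0·16.00) / 13.00 = 430.3 mg/L.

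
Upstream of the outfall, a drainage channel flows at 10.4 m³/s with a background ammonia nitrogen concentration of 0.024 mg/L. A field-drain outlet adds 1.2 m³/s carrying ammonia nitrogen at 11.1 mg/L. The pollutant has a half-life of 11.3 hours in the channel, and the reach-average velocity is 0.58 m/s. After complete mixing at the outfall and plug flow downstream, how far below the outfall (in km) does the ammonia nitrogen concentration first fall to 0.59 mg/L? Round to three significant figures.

23.3 km

Mass balance: C = (10.40·0.02400 + 1.200·11.10) / 11.60 = 13.57/11.60 = 1.170 mg/L.
Half-life 11.3 h → k = ln 2 / 11.3 = 0.06134 h⁻¹ = 1.472 d⁻¹.
Set 1.170·exp(−k·t) = 0.59 → t = ln(1.170/0.59)/k = 40170 s = 11.16 h.
Distance = v·t = 0.58·40170 = 23300 m = 23.30 km.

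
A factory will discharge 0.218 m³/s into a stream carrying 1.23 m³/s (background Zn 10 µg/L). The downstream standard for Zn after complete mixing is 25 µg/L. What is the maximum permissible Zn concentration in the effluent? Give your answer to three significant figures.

110 µg/L

At the limit, (Qr·Cr + Qe·Cₑ)/(Qr + Qe) = 25:
Cₑ = (1.448·25 − 1.230·10.00) / 0.2180 = 109.6 µg/L.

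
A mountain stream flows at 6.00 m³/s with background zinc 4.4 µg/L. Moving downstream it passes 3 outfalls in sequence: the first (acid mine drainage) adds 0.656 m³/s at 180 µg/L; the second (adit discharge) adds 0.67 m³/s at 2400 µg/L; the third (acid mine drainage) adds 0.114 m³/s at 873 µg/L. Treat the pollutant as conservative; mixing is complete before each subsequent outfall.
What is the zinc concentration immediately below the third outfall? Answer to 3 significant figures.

249 µg/L

After outfall 1: Q = 6.000 + 0.6560 = 6.656 m³/s; C = (6.000·4.400 + 0.6560·180.0)/6.656 = 21.71 µg/L.
After outfall 2: Q = 6.656 + 0.6700 = 7.326 m³/s; C = (6.656·21.71 + 0.6700·2400)/7.326 = 239.2 µg/L.
After outfall 3: Q = 7.326 + 0.1140 = 7.440 m³/s; C = (7.326·239.2 + 0.1140·873.0)/7.440 = 248.9 µg/L.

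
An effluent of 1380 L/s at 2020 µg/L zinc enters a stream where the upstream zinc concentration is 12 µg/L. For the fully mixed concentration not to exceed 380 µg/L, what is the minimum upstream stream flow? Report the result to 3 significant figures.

Set C_mix = 380: (Q·12.00 + 1380·2020) / (Q + 1380) = 380
→ Q = 1380·(2020 − 380)/(380 − 12.00) = 6150 L/s.

6150 L/s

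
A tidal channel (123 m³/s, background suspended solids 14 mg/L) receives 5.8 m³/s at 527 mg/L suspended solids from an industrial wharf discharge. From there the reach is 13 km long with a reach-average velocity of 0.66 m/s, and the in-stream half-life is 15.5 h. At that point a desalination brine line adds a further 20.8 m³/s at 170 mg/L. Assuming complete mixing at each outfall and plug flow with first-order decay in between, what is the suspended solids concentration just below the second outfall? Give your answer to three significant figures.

Conservation of mass: C = (123.0·14.00 + 5.800·527.0) / 128.8 = 4779/128.8 = 37.10 mg/L; combined flow 128.8 m³/s.
Travel time t = 13·1000 / 0.66 = 19700 s = 5.471 h.
Half-life 15.5 h → k = ln 2 / 15.5 = 0.04472 h⁻¹ = 1.073 d⁻¹.
Applying C = C₀e^(−kt): 37.10 × 0.7830 = 29.05 mg/L.
Second outfall: C = (128.8·29.05 + 20.80·170.0)/149.6 = 48.65 mg/L.

48.6 mg/L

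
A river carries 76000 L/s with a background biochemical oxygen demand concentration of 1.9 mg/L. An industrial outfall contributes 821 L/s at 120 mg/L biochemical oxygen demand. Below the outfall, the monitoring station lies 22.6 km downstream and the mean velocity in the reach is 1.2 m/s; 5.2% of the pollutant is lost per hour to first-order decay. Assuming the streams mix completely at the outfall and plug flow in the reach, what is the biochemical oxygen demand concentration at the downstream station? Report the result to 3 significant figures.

2.39 mg/L

Mass balance: C = (76000·1.900 + 821.0·120.0) / 76820 = 242900/76820 = 3.162 mg/L.
Travel time t = 22.6·1000 / 1.2 = 18830 s = 5.231 h.
5.2%/h lost → k = −ln(1 − 0.052) = 0.05340 h⁻¹.
Applying C = C₀e^(−kt): 3.162 × 0.7563 = 2.391 mg/L.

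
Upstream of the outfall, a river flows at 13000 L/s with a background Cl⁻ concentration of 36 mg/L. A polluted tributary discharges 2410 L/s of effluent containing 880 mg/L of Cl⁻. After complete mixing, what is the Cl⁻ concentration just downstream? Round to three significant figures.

168 mg/L

Flow-weighted average: C = (13000·36.00 + 2410·880.0) / 15410 = 2589000/15410 = 168.0 mg/L.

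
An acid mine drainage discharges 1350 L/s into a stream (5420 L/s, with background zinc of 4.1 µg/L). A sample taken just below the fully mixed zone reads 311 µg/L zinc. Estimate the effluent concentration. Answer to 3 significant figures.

1540 µg/L

Mass balance: 5420·4.100 + 1350·Cₑ = 6770·311.0
→ Cₑ = (6770·311.0 − 5420·4.100) / 1350 = 1543 µg/L.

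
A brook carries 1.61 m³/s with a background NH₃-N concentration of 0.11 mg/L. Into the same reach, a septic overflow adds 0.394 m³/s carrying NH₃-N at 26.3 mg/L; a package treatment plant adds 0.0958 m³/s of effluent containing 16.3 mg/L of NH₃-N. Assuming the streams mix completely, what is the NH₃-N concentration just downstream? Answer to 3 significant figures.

5.76 mg/L

Flow-weighted average: C = (1.610·0.1100 + 0.3940·26.30 + 0.09580·16.30) / 2.100 = 12.10/2.100 = 5.763 mg/L.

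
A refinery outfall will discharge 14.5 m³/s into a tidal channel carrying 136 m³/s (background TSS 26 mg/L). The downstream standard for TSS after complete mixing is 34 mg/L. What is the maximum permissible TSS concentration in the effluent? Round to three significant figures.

109 mg/L

At the limit, (Qr·Cr + Qe·Cₑ)/(Qr + Qe) = 34:
Cₑ = (150.5·34 − 136.0·26.00) / 14.50 = 109.0 mg/L.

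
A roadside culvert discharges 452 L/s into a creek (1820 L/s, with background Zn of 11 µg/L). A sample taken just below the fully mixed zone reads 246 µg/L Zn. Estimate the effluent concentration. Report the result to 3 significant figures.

Mass balance: 1820·11.00 + 452.0·Cₑ = 2272·246.0
→ Cₑ = (2272·246.0 − 1820·11.00) / 452.0 = 1192 µg/L.

1190 µg/L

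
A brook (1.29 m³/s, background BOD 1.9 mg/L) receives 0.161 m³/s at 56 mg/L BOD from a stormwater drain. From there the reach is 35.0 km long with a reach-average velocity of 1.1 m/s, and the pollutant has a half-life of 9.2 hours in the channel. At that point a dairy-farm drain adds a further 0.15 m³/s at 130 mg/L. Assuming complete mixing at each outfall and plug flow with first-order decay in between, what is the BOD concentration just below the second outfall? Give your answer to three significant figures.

15.9 mg/L

Flow-weighted average: C = (1.290·1.900 + 0.1610·56.00) / 1.451 = 11.47/1.451 = 7.903 mg/L; combined flow 1.451 m³/s.
Travel time t = 35.0·1000 / 1.1 = 31820 s = 8.838 h.
Half-life 9.2 h → k = ln 2 / 9.2 = 0.07534 h⁻¹ = 1.808 d⁻¹.
First-order decay: C = 7.903·exp(−k·t) = 7.903·0.5138 = 4.061 mg/L.
Second outfall: C = (1.451·4.061 + 0.1500·130.0)/1.601 = 15.86 mg/L.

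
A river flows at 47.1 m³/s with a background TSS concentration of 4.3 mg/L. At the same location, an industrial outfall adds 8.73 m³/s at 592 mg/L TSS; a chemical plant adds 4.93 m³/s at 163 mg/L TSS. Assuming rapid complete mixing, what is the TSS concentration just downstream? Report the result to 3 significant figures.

102 mg/L

Conservation of mass: C = (47.10·4.300 + 8.730·592.0 + 4.930·163.0) / 60.76 = 6174/60.76 = 101.6 mg/L.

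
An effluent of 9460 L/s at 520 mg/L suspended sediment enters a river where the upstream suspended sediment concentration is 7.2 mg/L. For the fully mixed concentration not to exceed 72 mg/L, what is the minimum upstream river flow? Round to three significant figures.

Set C_mix = 72: (Q·7.200 + 9460·520.0) / (Q + 9460) = 72
→ Q = 9460·(520.0 − 72)/(72 − 7.200) = 65400 L/s.

65400 L/s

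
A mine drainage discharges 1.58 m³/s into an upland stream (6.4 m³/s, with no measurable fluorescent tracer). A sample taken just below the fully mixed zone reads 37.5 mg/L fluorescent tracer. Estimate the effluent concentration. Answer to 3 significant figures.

189 mg/L

Mass balance: 6.400·0 + 1.580·Cₑ = 7.980·37.50
→ Cₑ = (7.980·37.50 − 6.400·0) / 1.580 = 189.4 mg/L.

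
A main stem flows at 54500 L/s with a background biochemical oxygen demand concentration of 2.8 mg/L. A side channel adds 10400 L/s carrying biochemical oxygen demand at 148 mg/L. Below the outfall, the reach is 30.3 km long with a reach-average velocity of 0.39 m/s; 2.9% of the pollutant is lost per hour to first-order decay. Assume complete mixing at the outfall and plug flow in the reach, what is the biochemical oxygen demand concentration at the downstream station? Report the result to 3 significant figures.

Flow-weighted average: C = (54500·2.800 + 10400·148.0) / 64900 = 1692000/64900 = 26.07 mg/L.
Travel time t = 30.3·1000 / 0.39 = 77690 s = 21.58 h.
2.9%/h lost → k = −ln(1 − 0.029) = 0.02943 h⁻¹.
Decay over the reach: 26.07·exp(−kt) = 26.07·0.5299 = 13.81 mg/L.

13.8 mg/L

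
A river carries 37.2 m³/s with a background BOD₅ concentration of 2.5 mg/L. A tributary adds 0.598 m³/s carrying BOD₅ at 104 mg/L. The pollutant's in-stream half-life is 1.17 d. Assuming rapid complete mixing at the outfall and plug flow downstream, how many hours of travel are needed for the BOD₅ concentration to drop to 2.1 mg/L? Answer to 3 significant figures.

Mass balance: C = (37.20·2.500 + 0.5980·104.0) / 37.80 = 155.2/37.80 = 4.106 mg/L.
Half-life 1.17 d → k = ln 2 / 1.17 = 0.5924 d⁻¹.
4.106·exp(−k·t) = 2.1 → t = ln(4.106/2.1)/k = 97780 s = 27.16 h.

27.2 h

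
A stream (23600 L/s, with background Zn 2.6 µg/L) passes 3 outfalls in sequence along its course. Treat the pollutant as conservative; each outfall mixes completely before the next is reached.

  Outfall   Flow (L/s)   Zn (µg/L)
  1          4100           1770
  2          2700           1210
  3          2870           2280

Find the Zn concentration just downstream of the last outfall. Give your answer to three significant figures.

515 µg/L

Outfall 1: combined Q = 27700 L/s; C = (23600·2.600 + 4100·1770)/27700 = 264.2 µg/L.
Outfall 2: combined Q = 30400 L/s; C = (27700·264.2 + 2700·1210)/30400 = 348.2 µg/L.
Outfall 3: combined Q = 33270 L/s; C = (30400·348.2 + 2870·2280)/33270 = 514.8 µg/L.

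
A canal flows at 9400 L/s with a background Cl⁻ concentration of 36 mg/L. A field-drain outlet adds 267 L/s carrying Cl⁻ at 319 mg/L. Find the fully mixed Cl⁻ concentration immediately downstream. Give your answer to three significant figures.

Conservation of mass: C = (9400·36.00 + 267.0·319.0) / 9667 = 423600/9667 = 43.82 mg/L.

43.8 mg/L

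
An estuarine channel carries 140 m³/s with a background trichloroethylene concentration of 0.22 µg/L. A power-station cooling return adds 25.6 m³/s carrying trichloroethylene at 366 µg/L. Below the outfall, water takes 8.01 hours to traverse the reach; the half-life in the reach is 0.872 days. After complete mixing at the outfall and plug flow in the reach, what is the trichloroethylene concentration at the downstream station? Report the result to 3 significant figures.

Conservation of mass: C = (140.0·0.2200 + 25.60·366.0) / 165.6 = 9400/165.6 = 56.77 µg/L.
Half-life 0.872 d → k = ln 2 / 0.872 = 0.7949 d⁻¹.
Applying C = C₀e^(−kt): 56.77 × 0.7670 = 43.54 µg/L.

43.5 µg/L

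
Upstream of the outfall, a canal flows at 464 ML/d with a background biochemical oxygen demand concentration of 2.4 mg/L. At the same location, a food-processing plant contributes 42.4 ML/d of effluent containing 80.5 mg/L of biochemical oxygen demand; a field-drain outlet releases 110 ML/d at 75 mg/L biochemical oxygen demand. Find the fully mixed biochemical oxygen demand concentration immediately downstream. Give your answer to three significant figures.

20.7 mg/L

Mixed concentration C = ΣQC/ΣQ = (464.0·2.400 + 42.40·80.50 + 110.0·75.00) / 616.4 = 12780/616.4 = 20.73 mg/L.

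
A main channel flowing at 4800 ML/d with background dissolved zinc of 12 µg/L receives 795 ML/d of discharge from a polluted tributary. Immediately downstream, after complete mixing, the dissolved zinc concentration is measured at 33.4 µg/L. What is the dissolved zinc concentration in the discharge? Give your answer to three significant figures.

163 µg/L

Mass balance: 4800·12.00 + 795.0·Cₑ = 5595·33.40
→ Cₑ = (5595·33.40 − 4800·12.00) / 795.0 = 162.6 µg/L.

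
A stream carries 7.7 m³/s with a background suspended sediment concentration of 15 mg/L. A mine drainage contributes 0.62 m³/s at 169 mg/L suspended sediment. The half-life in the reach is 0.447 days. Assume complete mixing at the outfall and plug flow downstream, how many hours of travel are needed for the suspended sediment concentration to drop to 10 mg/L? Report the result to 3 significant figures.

15.1 h

After mixing, C = (7.700·15.00 + 0.6200·169.0) / 8.320 = 220.3/8.320 = 26.48 mg/L.
Half-life 0.447 d → k = ln 2 / 0.447 = 1.551 d⁻¹.
26.48·exp(−k·t) = 10 → t = ln(26.48/10)/k = 54250 s = 15.07 h.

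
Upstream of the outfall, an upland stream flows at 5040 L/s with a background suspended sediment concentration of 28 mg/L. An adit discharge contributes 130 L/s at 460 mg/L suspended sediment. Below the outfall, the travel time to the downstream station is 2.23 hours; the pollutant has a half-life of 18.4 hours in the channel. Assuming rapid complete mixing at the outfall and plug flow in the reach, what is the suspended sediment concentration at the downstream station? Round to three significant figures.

35.7 mg/L

Mixed concentration C = ΣQC/ΣQ = (5040·28.00 + 130.0·460.0) / 5170 = 200900/5170 = 38.86 mg/L.
Half-life 18.4 h → k = ln 2 / 18.4 = 0.03767 h⁻¹ = 0.9041 d⁻¹.
First-order decay: C = 38.86·exp(−k·t) = 38.86·0.9194 = 35.73 mg/L.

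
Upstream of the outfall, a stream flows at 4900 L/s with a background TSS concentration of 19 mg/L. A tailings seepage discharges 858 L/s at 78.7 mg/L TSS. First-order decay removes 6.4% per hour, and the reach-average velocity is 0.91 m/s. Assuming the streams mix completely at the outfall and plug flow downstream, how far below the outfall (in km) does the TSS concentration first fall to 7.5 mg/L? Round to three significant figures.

65.1 km

Flow-weighted average: C = (4900·19.00 + 858.0·78.70) / 5758 = 160600/5758 = 27.90 mg/L.
6.4%/h lost → k = −ln(1 − 0.064) = 0.06614 h⁻¹.
Set 27.90·exp(−k·t) = 7.5 → t = ln(27.90/7.5)/k = 71500 s = 19.86 h.
Distance = v·t = 0.91·71500 = 65060 m = 65.06 km.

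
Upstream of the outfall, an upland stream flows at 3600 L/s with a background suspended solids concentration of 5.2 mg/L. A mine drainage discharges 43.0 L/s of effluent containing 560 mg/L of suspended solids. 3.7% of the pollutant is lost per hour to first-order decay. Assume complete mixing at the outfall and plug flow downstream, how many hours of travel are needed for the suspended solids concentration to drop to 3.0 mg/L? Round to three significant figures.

Flow-weighted average: C = (3600·5.200 + 43.00·560.0) / 3643 = 42800/3643 = 11.75 mg/L.
3.7%/h lost → k = −ln(1 − 0.037) = 0.03770 h⁻¹.
11.75·exp(−k·t) = 3.0 → t = ln(11.75/3.0)/k = 130300 s = 36.21 h.

36.2 h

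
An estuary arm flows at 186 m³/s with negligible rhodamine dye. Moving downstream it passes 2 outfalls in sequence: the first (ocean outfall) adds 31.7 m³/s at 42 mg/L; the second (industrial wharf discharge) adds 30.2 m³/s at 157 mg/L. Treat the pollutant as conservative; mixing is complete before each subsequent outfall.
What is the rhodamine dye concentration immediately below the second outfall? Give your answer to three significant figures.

24.5 mg/L

After outfall 1: Q = 186.0 + 31.70 = 217.7 m³/s; C = (186.0·0 + 31.70·42.00)/217.7 = 6.116 mg/L.
After outfall 2: Q = 217.7 + 30.20 = 247.9 m³/s; C = (217.7·6.116 + 30.20·157.0)/247.9 = 24.50 mg/L.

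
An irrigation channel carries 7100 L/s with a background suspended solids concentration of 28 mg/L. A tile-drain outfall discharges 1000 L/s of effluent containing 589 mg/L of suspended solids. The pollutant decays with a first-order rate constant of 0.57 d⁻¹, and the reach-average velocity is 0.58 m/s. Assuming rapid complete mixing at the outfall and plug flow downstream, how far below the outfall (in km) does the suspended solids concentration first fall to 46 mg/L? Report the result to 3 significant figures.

After mixing, C = (7100·28.00 + 1000·589.0) / 8100 = 787800/8100 = 97.26 mg/L.
Set 97.26·exp(−k·t) = 46 → t = ln(97.26/46)/k = 113500 s = 31.53 h.
Distance = v·t = 0.58·113500 = 65830 m = 65.83 km.

65.8 km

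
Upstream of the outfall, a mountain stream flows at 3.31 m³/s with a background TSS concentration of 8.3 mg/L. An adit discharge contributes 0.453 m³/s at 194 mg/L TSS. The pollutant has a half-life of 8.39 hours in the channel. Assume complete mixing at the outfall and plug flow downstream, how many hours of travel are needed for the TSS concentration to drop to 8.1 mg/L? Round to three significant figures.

After mixing, C = (3.310·8.300 + 0.4530·194.0) / 3.763 = 115.4/3.763 = 30.66 mg/L.
Half-life 8.39 h → k = ln 2 / 8.39 = 0.08262 h⁻¹ = 1.983 d⁻¹.
30.66·exp(−k·t) = 8.1 → t = ln(30.66/8.1)/k = 58000 s = 16.11 h.

16.1 h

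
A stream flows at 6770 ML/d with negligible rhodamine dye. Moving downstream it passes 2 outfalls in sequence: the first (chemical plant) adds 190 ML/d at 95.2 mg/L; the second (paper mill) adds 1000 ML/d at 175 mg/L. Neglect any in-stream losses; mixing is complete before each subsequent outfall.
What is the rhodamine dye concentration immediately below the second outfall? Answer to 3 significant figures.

Below outfall 1: Q → 6960 ML/d, C = (6770·0 + 190.0·95.20)/6960 = 2.599 mg/L.
Below outfall 2: Q → 7960 ML/d, C = (6960·2.599 + 1000·175.0)/7960 = 24.26 mg/L.

24.3 mg/L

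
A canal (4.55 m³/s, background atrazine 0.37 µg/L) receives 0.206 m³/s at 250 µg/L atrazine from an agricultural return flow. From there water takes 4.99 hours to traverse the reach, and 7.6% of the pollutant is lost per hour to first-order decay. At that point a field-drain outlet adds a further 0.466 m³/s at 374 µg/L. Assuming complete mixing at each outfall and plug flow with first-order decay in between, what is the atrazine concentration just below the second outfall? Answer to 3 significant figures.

40.2 µg/L

Conservation of mass: C = (4.550·0.3700 + 0.2060·250.0) / 4.756 = 53.18/4.756 = 11.18 µg/L; combined flow 4.756 m³/s.
7.6%/h lost → k = −ln(1 − 0.076) = 0.07904 h⁻¹.
After decay, C = 11.18 × e^(−kt) = 11.18 × 0.6741 = 7.538 µg/L.
Second outfall: C = (4.756·7.538 + 0.4660·374.0)/5.222 = 40.24 µg/L.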